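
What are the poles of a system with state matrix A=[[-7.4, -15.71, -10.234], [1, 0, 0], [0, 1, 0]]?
Eigenvalues solve det(λI - A) = 0.
Characteristic polynomial: λ^3 + 7.4*λ^2 + 15.71*λ + 10.234 = 0.
Factor: (λ + 1.4)(λ + 4.3)(λ + 1.7) = 0.
Roots: -1.4, -1.7, -4.3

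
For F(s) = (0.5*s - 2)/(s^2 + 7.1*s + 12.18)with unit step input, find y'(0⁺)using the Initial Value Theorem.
IVT: y'(0⁺) = lim_{s→∞} s²·Y(s) = lim_{s→∞} s·F(s).
deg(num) = 1, deg(den) = 2, relative degree = 1, so s·F(s) → (leading num)/(leading den) = 0.5/1 = 0.5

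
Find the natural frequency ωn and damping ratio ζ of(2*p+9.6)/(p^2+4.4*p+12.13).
Underdamped: complex pole -2.2 + 2.7j. ωn = |pole| = 3.483, ζ = -Re(pole)/ωn = 0.6317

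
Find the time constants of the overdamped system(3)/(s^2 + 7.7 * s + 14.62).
Overdamped: real poles at -3.4, -4.3. τ = -1/pole → τ₁ = 0.2941, τ₂ = 0.2326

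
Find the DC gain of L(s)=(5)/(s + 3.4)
DC gain = L(0) = num(0)/den(0) = 5/3.4 = 1.471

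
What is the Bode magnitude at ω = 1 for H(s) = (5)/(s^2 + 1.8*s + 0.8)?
Substitute s = j*1: H(j1) = -0.304878 - 2.7439j.
|H(j1)| = sqrt(Re² + Im²) = 2.761.
20*log₁₀(2.761) = 8.82 dB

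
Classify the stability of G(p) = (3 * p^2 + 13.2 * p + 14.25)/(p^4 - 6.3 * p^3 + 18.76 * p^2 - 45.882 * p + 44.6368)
Denominator: p^4 - 6.3*p^3 + 18.76*p^2 - 45.882*p + 44.6368 = (p - 1.6)(p - 3.7)(p^2 - p + 7.54). Poles: 0.5 + 2.7j, 0.5 - 2.7j, 1.6, 3.7. Unstable (4 pole(s) in RHP)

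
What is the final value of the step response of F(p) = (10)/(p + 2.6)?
FVT: lim_{t→∞} y(t) = lim_{p→0} p*Y(p) where Y(p) = F(p)/p.
= lim_{p→0} F(p) = F(0) = num(0)/den(0) = 10/2.6 = 3.846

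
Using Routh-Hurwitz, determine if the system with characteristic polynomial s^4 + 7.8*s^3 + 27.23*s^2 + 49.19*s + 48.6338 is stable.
Routh array:
s^4: [1, 27.23, 48.6338]; s^3: [7.8, 49.19]; s^2: [20.9236, 48.6338]; s^1: [31.06]; s^0: [48.6338]
First column: [1, 7.8, 20.9236, 31.06, 48.6338]. Sign changes = 0.
Yes, stable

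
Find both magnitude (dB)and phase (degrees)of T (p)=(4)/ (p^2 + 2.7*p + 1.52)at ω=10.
Substitute p = j*10: T(j10) = -0.0377777 - 0.0103574j.
|T| = 20*log₁₀(sqrt(Re²+Im²)) = -28.14 dB.
∠T = atan2(Im, Re) = -164.67°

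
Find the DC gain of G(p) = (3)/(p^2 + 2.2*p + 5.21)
DC gain = G(0) = num(0)/den(0) = 3/5.21 = 0.5758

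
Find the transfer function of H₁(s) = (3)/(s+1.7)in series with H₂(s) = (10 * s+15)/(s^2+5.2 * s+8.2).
Series: H = H₁ · H₂ = (n₁·n₂)/(d₁·d₂).
Num: n₁·n₂ = 30*s + 45. Den: d₁·d₂ = s^3 + 6.9*s^2 + 17.04*s + 13.94.
H(s) = (30*s + 45)/(s^3 + 6.9*s^2 + 17.04*s + 13.94)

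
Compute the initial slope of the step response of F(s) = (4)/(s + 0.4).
IVT: y'(0⁺) = lim_{s→∞} s²·Y(s) = lim_{s→∞} s·F(s).
deg(num) = 0, deg(den) = 1, relative degree = 1, so s·F(s) → (leading num)/(leading den) = 4/1 = 4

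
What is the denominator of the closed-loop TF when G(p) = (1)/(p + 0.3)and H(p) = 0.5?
Characteristic poly = G_den * H_den + G_num * H_num = (p + 0.3) + (0.5) = p + 0.8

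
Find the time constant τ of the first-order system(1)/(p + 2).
First-order system: τ = -1/pole. Pole = -2. τ = -1/(-2) = 0.5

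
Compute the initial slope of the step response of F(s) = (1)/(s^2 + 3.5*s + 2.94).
IVT: y'(0⁺) = lim_{s→∞} s²·Y(s) = lim_{s→∞} s·F(s).
deg(num) = 0, deg(den) = 2, relative degree = 2 ≥ 2, so s·F(s) → 0. Initial slope = 0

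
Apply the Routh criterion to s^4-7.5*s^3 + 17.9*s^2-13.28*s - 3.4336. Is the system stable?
Routh array:
s^4: [1, 17.9, -3.4336]; s^3: [-7.5, -13.28]; s^2: [16.1293, -3.4336]; s^1: [-14.8766]; s^0: [-3.4336]
First column: [1, -7.5, 16.1293, -14.8766, -3.4336]. Sign changes = 3.
No, unstable (3 RHP root(s))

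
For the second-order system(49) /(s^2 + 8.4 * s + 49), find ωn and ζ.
Standard form: ωn²/(s²+2ζωn·s+ωn²).
const=49=ωn² → ωn=7, s coeff=8.4=2ζωn → ζ=0.6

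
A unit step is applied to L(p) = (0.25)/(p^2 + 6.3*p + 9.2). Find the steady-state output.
FVT: lim_{t→∞} y(t) = lim_{p→0} p*Y(p) where Y(p) = L(p)/p.
= lim_{p→0} L(p) = L(0) = num(0)/den(0) = 0.25/9.2 = 0.02717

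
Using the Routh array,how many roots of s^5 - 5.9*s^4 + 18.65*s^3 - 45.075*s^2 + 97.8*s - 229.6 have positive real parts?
Routh array:
s^5: [1, 18.65, 97.8]; s^4: [-5.9, -45.075, -229.6]; s^3: [11.0102, 58.8847]; s^2: [-13.5205, -229.6]; s^1: [-128.085]; s^0: [-229.6]
First column: [1, -5.9, 11.0102, -13.5205, -128.085, -229.6]. Sign changes = RHP roots = 3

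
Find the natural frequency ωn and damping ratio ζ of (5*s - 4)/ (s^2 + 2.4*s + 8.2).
Underdamped: complex pole -1.2 + 2.6j. ωn = |pole| = 2.864, ζ = -Re(pole)/ωn = 0.4191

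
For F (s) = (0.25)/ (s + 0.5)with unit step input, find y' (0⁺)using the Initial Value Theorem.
IVT: y'(0⁺) = lim_{s→∞} s²·Y(s) = lim_{s→∞} s·F(s).
deg(num) = 0, deg(den) = 1, relative degree = 1, so s·F(s) → (leading num)/(leading den) = 0.25/1 = 0.25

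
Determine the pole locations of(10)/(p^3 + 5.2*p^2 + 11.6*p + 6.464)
Set denominator = 0: p^3 + 5.2*p^2 + 11.6*p + 6.464 = (p + 0.8)(p^2 + 4.4*p + 8.08) = 0 → Poles: -0.8, -2.2 + 1.8j, -2.2 - 1.8j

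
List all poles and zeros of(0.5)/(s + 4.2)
Set denominator = 0: s + 4.2 = 0 → Poles: -4.2
Numerator is a nonzero constant (0.5) → Zeros: none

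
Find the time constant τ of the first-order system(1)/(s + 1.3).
First-order system: τ = -1/pole. Pole = -1.3. τ = -1/(-1.3) = 0.7692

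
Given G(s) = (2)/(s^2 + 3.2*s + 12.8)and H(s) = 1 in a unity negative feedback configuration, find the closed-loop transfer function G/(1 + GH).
Closed-loop T = G/(1+GH).
Numerator: G_num * H_den = 2.
Denominator: G_den * H_den + G_num * H_num = (s^2 + 3.2*s + 12.8) + (2) = s^2 + 3.2*s + 14.8.
T(s) = (2)/(s^2 + 3.2*s + 14.8)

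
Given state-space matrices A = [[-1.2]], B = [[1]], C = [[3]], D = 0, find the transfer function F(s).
F(s) = C(sI - A)⁻¹B + D.
Characteristic polynomial det(sI - A) = s + 1.2.
Numerator from C·adj(sI-A)·B + D·det(sI-A) = 3.
F(s) = (3)/(s + 1.2)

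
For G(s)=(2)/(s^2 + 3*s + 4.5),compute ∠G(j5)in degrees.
Substitute s = j*5: G(j5) = -0.0635413 - 0.0464936j.
∠G(j5) = atan2(Im, Re) = atan2(-0.0464936, -0.0635413) = -143.81°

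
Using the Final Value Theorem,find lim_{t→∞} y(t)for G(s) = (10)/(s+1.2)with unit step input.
FVT: lim_{t→∞} y(t) = lim_{s→0} s*Y(s) where Y(s) = G(s)/s.
= lim_{s→0} G(s) = G(0) = num(0)/den(0) = 10/1.2 = 8.333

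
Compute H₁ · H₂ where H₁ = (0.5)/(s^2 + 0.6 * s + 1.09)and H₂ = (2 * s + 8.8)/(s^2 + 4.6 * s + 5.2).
Series: H = H₁ · H₂ = (n₁·n₂)/(d₁·d₂).
Num: n₁·n₂ = s + 4.4. Den: d₁·d₂ = s^4 + 5.2*s^3 + 9.05*s^2 + 8.134*s + 5.668.
H(s) = (s + 4.4)/(s^4 + 5.2*s^3 + 9.05*s^2 + 8.134*s + 5.668)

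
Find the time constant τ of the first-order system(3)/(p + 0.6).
First-order system: τ = -1/pole. Pole = -0.6. τ = -1/(-0.6) = 1.667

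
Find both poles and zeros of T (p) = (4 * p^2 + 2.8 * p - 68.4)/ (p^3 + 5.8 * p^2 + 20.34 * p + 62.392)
Set denominator = 0: p^3 + 5.8*p^2 + 20.34*p + 62.392 = (p + 4.4)(p^2 + 1.4*p + 14.18) = 0 → Poles: -0.7 + 3.7j, -0.7 - 3.7j, -4.4
Set numerator = 0: 4*p^2 + 2.8*p - 68.4 = 4*(p + 4.5)(p - 3.8) = 0 → Zeros: -4.5, 3.8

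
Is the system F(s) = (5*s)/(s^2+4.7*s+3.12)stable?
Denominator: s^2 + 4.7*s + 3.12 = (s + 0.8)(s + 3.9). Poles: -0.8, -3.9. All Re(p)<0: Yes (stable)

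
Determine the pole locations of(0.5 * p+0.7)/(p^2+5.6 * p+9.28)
Set denominator = 0: p^2 + 5.6*p + 9.28 = 0 → Poles: -2.8 + 1.2j, -2.8 - 1.2j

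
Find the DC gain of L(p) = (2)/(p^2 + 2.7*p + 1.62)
DC gain = L(0) = num(0)/den(0) = 2/1.62 = 1.235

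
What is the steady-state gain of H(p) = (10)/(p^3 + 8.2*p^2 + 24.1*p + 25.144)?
DC gain = H(0) = num(0)/den(0) = 10/25.144 = 0.3977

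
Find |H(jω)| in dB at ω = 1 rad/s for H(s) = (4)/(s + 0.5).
Substitute s = j*1: H(j1) = 1.6 - 3.2j.
|H(j1)| = sqrt(Re² + Im²) = 3.578.
20*log₁₀(3.578) = 11.07 dB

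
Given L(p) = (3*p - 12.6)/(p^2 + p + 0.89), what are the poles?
Set denominator = 0: p^2 + p + 0.89 = 0 → Poles: -0.5 + 0.8j, -0.5 - 0.8j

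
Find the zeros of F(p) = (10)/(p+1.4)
Numerator is a nonzero constant (10) → Zeros: none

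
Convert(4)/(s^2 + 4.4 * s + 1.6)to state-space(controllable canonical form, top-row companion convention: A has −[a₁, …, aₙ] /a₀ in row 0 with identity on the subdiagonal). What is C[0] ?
Reachable canonical form: C = numerator coefficients (right-aligned, zero-padded to length n).
num = 4, C = [[0, 4]].
C[0] = 0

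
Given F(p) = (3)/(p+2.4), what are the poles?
Set denominator = 0: p + 2.4 = 0 → Poles: -2.4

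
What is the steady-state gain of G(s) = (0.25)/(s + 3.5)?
DC gain = G(0) = num(0)/den(0) = 0.25/3.5 = 0.07143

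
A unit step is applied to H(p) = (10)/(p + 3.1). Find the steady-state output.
FVT: lim_{t→∞} y(t) = lim_{p→0} p*Y(p) where Y(p) = H(p)/p.
= lim_{p→0} H(p) = H(0) = num(0)/den(0) = 10/3.1 = 3.226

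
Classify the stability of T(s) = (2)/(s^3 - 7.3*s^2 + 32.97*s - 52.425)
Denominator: s^3 - 7.3*s^2 + 32.97*s - 52.425 = (s - 2.5)(s^2 - 4.8*s + 20.97). Poles: 2.4 + 3.9j, 2.4 - 3.9j, 2.5. Unstable (3 pole(s) in RHP)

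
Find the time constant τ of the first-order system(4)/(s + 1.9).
First-order system: τ = -1/pole. Pole = -1.9. τ = -1/(-1.9) = 0.5263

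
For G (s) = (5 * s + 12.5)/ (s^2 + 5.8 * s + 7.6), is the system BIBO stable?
Denominator: s^2 + 5.8*s + 7.6 = (s + 3.8)(s + 2). Poles: -2, -3.8. All Re(p)<0: Yes (stable)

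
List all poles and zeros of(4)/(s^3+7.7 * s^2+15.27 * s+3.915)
Set denominator = 0: s^3 + 7.7*s^2 + 15.27*s + 3.915 = (s + 2.9)(s + 4.5)(s + 0.3) = 0 → Poles: -0.3, -2.9, -4.5
Numerator is a nonzero constant (4) → Zeros: none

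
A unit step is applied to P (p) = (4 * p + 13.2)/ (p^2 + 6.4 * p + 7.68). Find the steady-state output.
FVT: lim_{t→∞} y(t) = lim_{p→0} p*Y(p) where Y(p) = P(p)/p.
= lim_{p→0} P(p) = P(0) = num(0)/den(0) = 13.2/7.68 = 1.719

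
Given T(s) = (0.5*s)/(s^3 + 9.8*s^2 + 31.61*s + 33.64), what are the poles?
Set denominator = 0: s^3 + 9.8*s^2 + 31.61*s + 33.64 = (s + 2.9)(s + 2.9)(s + 4) = 0 → Poles: -2.9, -2.9, -4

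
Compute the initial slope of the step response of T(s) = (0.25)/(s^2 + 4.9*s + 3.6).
IVT: y'(0⁺) = lim_{s→∞} s²·Y(s) = lim_{s→∞} s·T(s).
deg(num) = 0, deg(den) = 2, relative degree = 2 ≥ 2, so s·T(s) → 0. Initial slope = 0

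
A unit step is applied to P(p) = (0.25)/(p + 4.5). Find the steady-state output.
FVT: lim_{t→∞} y(t) = lim_{p→0} p*Y(p) where Y(p) = P(p)/p.
= lim_{p→0} P(p) = P(0) = num(0)/den(0) = 0.25/4.5 = 0.05556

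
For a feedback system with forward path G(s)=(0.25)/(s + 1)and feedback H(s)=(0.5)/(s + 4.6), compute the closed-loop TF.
Closed-loop T = G/(1+GH).
Numerator: G_num * H_den = 0.25*s + 1.15.
Denominator: G_den * H_den + G_num * H_num = (s^2 + 5.6*s + 4.6) + (0.125) = s^2 + 5.6*s + 4.725.
T(s) = (0.25*s + 1.15)/(s^2 + 5.6*s + 4.725)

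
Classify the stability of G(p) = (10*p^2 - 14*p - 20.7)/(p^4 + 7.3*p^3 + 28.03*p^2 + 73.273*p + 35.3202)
Denominator: p^4 + 7.3*p^3 + 28.03*p^2 + 73.273*p + 35.3202 = (p + 4.3)(p + 0.6)(p^2 + 2.4*p + 13.69). Poles: -0.6, -1.2 + 3.5j, -1.2 - 3.5j, -4.3. Stable (all poles in LHP)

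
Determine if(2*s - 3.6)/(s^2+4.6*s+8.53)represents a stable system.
Denominator: s^2 + 4.6*s + 8.53. Poles: -2.3 + 1.8j, -2.3 - 1.8j. All Re(p)<0: Yes (stable)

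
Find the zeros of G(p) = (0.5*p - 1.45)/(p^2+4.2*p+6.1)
Set numerator = 0: 0.5*p - 1.45 = 0 → Zeros: 2.9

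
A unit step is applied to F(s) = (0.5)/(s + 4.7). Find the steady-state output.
FVT: lim_{t→∞} y(t) = lim_{s→0} s*Y(s) where Y(s) = F(s)/s.
= lim_{s→0} F(s) = F(0) = num(0)/den(0) = 0.5/4.7 = 0.1064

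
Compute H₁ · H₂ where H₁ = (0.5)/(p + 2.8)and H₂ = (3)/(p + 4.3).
Series: H = H₁ · H₂ = (n₁·n₂)/(d₁·d₂).
Num: n₁·n₂ = 1.5. Den: d₁·d₂ = p^2 + 7.1*p + 12.04.
H(p) = (1.5)/(p^2 + 7.1*p + 12.04)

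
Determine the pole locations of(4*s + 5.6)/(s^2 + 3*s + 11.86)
Set denominator = 0: s^2 + 3*s + 11.86 = 0 → Poles: -1.5 + 3.1j, -1.5 - 3.1j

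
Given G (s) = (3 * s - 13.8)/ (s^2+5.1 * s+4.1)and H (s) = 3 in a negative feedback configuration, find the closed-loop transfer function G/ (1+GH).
Closed-loop T = G/(1+GH).
Numerator: G_num * H_den = 3*s - 13.8.
Denominator: G_den * H_den + G_num * H_num = (s^2 + 5.1*s + 4.1) + (9*s - 41.4) = s^2 + 14.1*s - 37.3.
T(s) = (3*s - 13.8)/(s^2 + 14.1*s - 37.3)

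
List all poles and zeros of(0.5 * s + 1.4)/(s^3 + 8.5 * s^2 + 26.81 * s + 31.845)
Set denominator = 0: s^3 + 8.5*s^2 + 26.81*s + 31.845 = (s + 3.3)(s^2 + 5.2*s + 9.65) = 0 → Poles: -2.6 + 1.7j, -2.6 - 1.7j, -3.3
Set numerator = 0: 0.5*s + 1.4 = 0 → Zeros: -2.8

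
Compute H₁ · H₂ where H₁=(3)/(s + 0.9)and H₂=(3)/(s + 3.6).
Series: H = H₁ · H₂ = (n₁·n₂)/(d₁·d₂).
Num: n₁·n₂ = 9. Den: d₁·d₂ = s^2 + 4.5*s + 3.24.
H(s) = (9)/(s^2 + 4.5*s + 3.24)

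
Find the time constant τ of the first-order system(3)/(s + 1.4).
First-order system: τ = -1/pole. Pole = -1.4. τ = -1/(-1.4) = 0.7143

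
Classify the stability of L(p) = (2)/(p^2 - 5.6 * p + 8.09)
Denominator: p^2 - 5.6*p + 8.09. Poles: 2.8 + 0.5j, 2.8 - 0.5j. Unstable (2 pole(s) in RHP)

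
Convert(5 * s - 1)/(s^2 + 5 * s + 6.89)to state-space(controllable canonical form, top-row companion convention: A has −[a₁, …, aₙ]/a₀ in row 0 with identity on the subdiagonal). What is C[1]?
Reachable canonical form: C = numerator coefficients (right-aligned, zero-padded to length n).
num = 5*s - 1, C = [[5, -1]].
C[1] = -1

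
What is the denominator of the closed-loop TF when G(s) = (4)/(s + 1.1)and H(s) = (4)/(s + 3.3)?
Characteristic poly = G_den * H_den + G_num * H_num = (s^2 + 4.4*s + 3.63) + (16) = s^2 + 4.4*s + 19.63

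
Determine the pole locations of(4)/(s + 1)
Set denominator = 0: s + 1 = 0 → Poles: -1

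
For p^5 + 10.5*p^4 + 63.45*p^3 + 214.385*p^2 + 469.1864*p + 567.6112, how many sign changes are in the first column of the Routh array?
Routh array:
p^5: [1, 63.45, 469.1864]; p^4: [10.5, 214.385, 567.6112]; p^3: [43.0324, 415.128]; p^2: [113.093, 567.6112]; p^1: [199.149]; p^0: [567.6112]
First column: [1, 10.5, 43.0324, 113.093, 199.149, 567.6112]. Sign changes = 0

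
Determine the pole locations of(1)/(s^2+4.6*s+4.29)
Set denominator = 0: s^2 + 4.6*s + 4.29 = (s + 3.3)(s + 1.3) = 0 → Poles: -1.3, -3.3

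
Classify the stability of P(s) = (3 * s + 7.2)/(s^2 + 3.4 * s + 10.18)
Denominator: s^2 + 3.4*s + 10.18. Poles: -1.7 + 2.7j, -1.7 - 2.7j. Stable (all poles in LHP)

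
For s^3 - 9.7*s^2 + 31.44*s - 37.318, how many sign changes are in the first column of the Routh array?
Routh array:
s^3: [1, 31.44]; s^2: [-9.7, -37.318]; s^1: [27.5928]; s^0: [-37.318]
First column: [1, -9.7, 27.5928, -37.318]. Sign changes = 3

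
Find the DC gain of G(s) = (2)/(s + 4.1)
DC gain = G(0) = num(0)/den(0) = 2/4.1 = 0.4878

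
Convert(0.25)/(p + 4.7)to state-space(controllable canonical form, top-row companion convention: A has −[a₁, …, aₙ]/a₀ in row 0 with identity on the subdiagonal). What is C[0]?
Reachable canonical form: C = numerator coefficients (right-aligned, zero-padded to length n).
num = 0.25, C = [[0.25]].
C[0] = 0.25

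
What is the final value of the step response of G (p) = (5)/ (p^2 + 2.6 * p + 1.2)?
FVT: lim_{t→∞} y(t) = lim_{p→0} p*Y(p) where Y(p) = G(p)/p.
= lim_{p→0} G(p) = G(0) = num(0)/den(0) = 5/1.2 = 4.167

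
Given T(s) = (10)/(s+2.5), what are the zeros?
Numerator is a nonzero constant (10) → Zeros: none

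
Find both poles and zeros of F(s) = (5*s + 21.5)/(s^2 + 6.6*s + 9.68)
Set denominator = 0: s^2 + 6.6*s + 9.68 = (s + 4.4)(s + 2.2) = 0 → Poles: -2.2, -4.4
Set numerator = 0: 5*s + 21.5 = 0 → Zeros: -4.3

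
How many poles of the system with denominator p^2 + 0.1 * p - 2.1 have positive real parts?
p^2 + 0.1*p - 2.1 = (p - 1.4)(p + 1.5). Poles: -1.5, 1.4. RHP poles (Re>0): 1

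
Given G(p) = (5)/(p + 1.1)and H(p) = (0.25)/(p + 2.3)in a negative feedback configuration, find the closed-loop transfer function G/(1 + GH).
Closed-loop T = G/(1+GH).
Numerator: G_num * H_den = 5*p + 11.5.
Denominator: G_den * H_den + G_num * H_num = (p^2 + 3.4*p + 2.53) + (1.25) = p^2 + 3.4*p + 3.78.
T(p) = (5*p + 11.5)/(p^2 + 3.4*p + 3.78)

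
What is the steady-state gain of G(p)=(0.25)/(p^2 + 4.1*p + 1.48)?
DC gain = G(0) = num(0)/den(0) = 0.25/1.48 = 0.1689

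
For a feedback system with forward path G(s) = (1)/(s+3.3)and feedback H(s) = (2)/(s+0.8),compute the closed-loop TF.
Closed-loop T = G/(1+GH).
Numerator: G_num * H_den = s + 0.8.
Denominator: G_den * H_den + G_num * H_num = (s^2 + 4.1*s + 2.64) + (2) = s^2 + 4.1*s + 4.64.
T(s) = (s + 0.8)/(s^2 + 4.1*s + 4.64)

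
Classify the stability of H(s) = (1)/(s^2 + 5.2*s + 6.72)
Denominator: s^2 + 5.2*s + 6.72 = (s + 2.4)(s + 2.8). Poles: -2.4, -2.8. Stable (all poles in LHP)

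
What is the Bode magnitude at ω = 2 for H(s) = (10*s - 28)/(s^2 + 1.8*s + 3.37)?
Substitute s = j*2: H(j2) = 6.71114 + 6.60333j.
|H(j2)| = sqrt(Re² + Im²) = 9.415.
20*log₁₀(9.415) = 19.48 dB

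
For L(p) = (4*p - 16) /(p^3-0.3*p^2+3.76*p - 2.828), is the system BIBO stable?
Denominator: p^3 - 0.3*p^2 + 3.76*p - 2.828 = (p - 0.7)(p^2 + 0.4*p + 4.04). Poles: -0.2 + 2j, -0.2 - 2j, 0.7. All Re(p)<0: No (unstable)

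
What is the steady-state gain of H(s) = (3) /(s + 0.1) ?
DC gain = H(0) = num(0)/den(0) = 3/0.1 = 30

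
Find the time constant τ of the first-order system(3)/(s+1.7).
First-order system: τ = -1/pole. Pole = -1.7. τ = -1/(-1.7) = 0.5882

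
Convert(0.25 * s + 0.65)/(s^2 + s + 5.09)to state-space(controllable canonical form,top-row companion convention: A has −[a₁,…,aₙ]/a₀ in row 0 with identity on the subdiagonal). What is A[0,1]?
Reachable canonical form for den = s^2 + s + 5.09: top row of A = -[a₁,a₂,...,aₙ]/a₀, ones on the subdiagonal, zeros elsewhere.
A = [[-1, -5.09], [1, 0]].
A[0,1] = -5.09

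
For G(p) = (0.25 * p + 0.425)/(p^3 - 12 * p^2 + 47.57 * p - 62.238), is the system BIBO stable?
Denominator: p^3 - 12*p^2 + 47.57*p - 62.238 = (p - 3.3)(p - 4.1)(p - 4.6). Poles: 3.3, 4.1, 4.6. All Re(p)<0: No (unstable)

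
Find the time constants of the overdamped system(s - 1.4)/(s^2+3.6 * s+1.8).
Overdamped: real poles at -0.6, -3. τ = -1/pole → τ₁ = 1.667, τ₂ = 0.3333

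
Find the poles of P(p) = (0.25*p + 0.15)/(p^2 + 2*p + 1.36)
Set denominator = 0: p^2 + 2*p + 1.36 = 0 → Poles: -1 + 0.6j, -1 - 0.6j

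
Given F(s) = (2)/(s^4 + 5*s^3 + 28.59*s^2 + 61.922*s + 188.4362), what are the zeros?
Numerator is a nonzero constant (2) → Zeros: none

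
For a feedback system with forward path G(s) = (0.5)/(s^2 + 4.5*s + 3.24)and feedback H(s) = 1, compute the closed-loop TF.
Closed-loop T = G/(1+GH).
Numerator: G_num * H_den = 0.5.
Denominator: G_den * H_den + G_num * H_num = (s^2 + 4.5*s + 3.24) + (0.5) = s^2 + 4.5*s + 3.74.
T(s) = (0.5)/(s^2 + 4.5*s + 3.74)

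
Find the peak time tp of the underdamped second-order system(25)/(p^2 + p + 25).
Standard form: ωn²/(p²+2ζωn·p+ωn²) → ωn = 5, ζ = 0.1.
ωd = ωn·√(1-ζ²) = 5·√(1-0.1²) = 4.975.
tp = π/ωd = π/4.975 = 0.6315 s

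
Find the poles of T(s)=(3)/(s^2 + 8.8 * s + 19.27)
Set denominator = 0: s^2 + 8.8*s + 19.27 = (s + 4.7)(s + 4.1) = 0 → Poles: -4.1, -4.7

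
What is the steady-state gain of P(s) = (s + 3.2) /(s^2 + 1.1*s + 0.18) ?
DC gain = P(0) = num(0)/den(0) = 3.2/0.18 = 17.78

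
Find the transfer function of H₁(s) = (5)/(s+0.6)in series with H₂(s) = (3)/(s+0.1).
Series: H = H₁ · H₂ = (n₁·n₂)/(d₁·d₂).
Num: n₁·n₂ = 15. Den: d₁·d₂ = s^2 + 0.7*s + 0.06.
H(s) = (15)/(s^2 + 0.7*s + 0.06)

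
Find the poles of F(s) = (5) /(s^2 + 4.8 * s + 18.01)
Set denominator = 0: s^2 + 4.8*s + 18.01 = 0 → Poles: -2.4 + 3.5j, -2.4 - 3.5j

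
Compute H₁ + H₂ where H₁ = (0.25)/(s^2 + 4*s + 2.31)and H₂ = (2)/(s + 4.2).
Parallel: H = H₁ + H₂ = (n₁·d₂ + n₂·d₁)/(d₁·d₂).
n₁·d₂ = 0.25*s + 1.05. n₂·d₁ = 2*s^2 + 8*s + 4.62. Sum = 2*s^2 + 8.25*s + 5.67. d₁·d₂ = s^3 + 8.2*s^2 + 19.11*s + 9.702.
H(s) = (2*s^2 + 8.25*s + 5.67)/(s^3 + 8.2*s^2 + 19.11*s + 9.702)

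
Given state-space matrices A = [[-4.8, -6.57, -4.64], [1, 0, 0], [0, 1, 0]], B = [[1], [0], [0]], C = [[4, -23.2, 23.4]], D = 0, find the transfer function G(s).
G(s) = C(sI - A)⁻¹B + D.
Characteristic polynomial det(sI - A) = s^3 + 4.8*s^2 + 6.57*s + 4.64.
Numerator from C·adj(sI-A)·B + D·det(sI-A) = 4*s^2 - 23.2*s + 23.4.
G(s) = (4*s^2 - 23.2*s + 23.4)/(s^3 + 4.8*s^2 + 6.57*s + 4.64)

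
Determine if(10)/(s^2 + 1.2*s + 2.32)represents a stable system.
Denominator: s^2 + 1.2*s + 2.32. Poles: -0.6 + 1.4j, -0.6 - 1.4j. All Re(p)<0: Yes (stable)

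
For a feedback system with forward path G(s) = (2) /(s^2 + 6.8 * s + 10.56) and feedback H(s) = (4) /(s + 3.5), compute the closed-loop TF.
Closed-loop T = G/(1+GH).
Numerator: G_num * H_den = 2*s + 7.
Denominator: G_den * H_den + G_num * H_num = (s^3 + 10.3*s^2 + 34.36*s + 36.96) + (8) = s^3 + 10.3*s^2 + 34.36*s + 44.96.
T(s) = (2*s + 7)/(s^3 + 10.3*s^2 + 34.36*s + 44.96)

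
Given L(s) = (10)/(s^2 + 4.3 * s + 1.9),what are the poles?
Set denominator = 0: s^2 + 4.3*s + 1.9 = (s + 3.8)(s + 0.5) = 0 → Poles: -0.5, -3.8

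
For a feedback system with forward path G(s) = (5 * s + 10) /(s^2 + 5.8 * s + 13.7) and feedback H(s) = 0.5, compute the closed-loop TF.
Closed-loop T = G/(1+GH).
Numerator: G_num * H_den = 5*s + 10.
Denominator: G_den * H_den + G_num * H_num = (s^2 + 5.8*s + 13.7) + (2.5*s + 5) = s^2 + 8.3*s + 18.7.
T(s) = (5*s + 10)/(s^2 + 8.3*s + 18.7)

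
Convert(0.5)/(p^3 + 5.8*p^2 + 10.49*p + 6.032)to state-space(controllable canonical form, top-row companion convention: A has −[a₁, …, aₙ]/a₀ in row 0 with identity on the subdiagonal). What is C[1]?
Reachable canonical form: C = numerator coefficients (right-aligned, zero-padded to length n).
num = 0.5, C = [[0, 0, 0.5]].
C[1] = 0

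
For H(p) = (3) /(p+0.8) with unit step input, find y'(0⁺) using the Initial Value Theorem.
IVT: y'(0⁺) = lim_{p→∞} p²·Y(p) = lim_{p→∞} p·H(p).
deg(num) = 0, deg(den) = 1, relative degree = 1, so p·H(p) → (leading num)/(leading den) = 3/1 = 3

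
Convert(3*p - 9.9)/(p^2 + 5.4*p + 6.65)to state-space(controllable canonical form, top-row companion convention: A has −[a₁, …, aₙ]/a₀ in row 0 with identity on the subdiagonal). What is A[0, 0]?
Reachable canonical form for den = p^2 + 5.4*p + 6.65: top row of A = -[a₁,a₂,...,aₙ]/a₀, ones on the subdiagonal, zeros elsewhere.
A = [[-5.4, -6.65], [1, 0]].
A[0,0] = -5.4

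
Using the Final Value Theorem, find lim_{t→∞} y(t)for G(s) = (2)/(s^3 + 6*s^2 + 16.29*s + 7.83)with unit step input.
FVT: lim_{t→∞} y(t) = lim_{s→0} s*Y(s) where Y(s) = G(s)/s.
= lim_{s→0} G(s) = G(0) = num(0)/den(0) = 2/7.83 = 0.2554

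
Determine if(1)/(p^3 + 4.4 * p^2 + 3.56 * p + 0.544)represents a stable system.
Denominator: p^3 + 4.4*p^2 + 3.56*p + 0.544 = (p + 0.8)(p + 0.2)(p + 3.4). Poles: -0.2, -0.8, -3.4. All Re(p)<0: Yes (stable)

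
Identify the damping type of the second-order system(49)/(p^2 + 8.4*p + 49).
Standard form: ωn²/(p²+2ζωn·p+ωn²) gives ωn=7, ζ=0.6.
Underdamped (ζ = 0.6 < 1)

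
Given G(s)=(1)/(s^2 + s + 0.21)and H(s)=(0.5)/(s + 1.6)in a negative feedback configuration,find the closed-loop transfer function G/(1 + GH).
Closed-loop T = G/(1+GH).
Numerator: G_num * H_den = s + 1.6.
Denominator: G_den * H_den + G_num * H_num = (s^3 + 2.6*s^2 + 1.81*s + 0.336) + (0.5) = s^3 + 2.6*s^2 + 1.81*s + 0.836.
T(s) = (s + 1.6)/(s^3 + 2.6*s^2 + 1.81*s + 0.836)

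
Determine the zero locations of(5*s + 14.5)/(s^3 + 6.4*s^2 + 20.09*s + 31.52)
Set numerator = 0: 5*s + 14.5 = 0 → Zeros: -2.9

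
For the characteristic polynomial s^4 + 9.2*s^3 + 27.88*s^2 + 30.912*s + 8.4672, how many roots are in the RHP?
s^4 + 9.2*s^3 + 27.88*s^2 + 30.912*s + 8.4672 = (s + 1.8)(s + 4.2)(s + 2.8)(s + 0.4). Poles: -0.4, -1.8, -2.8, -4.2. RHP poles (Re>0): 0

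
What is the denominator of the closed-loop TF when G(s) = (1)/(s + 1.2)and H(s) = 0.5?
Characteristic poly = G_den * H_den + G_num * H_num = (s + 1.2) + (0.5) = s + 1.7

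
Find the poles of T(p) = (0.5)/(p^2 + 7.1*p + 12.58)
Set denominator = 0: p^2 + 7.1*p + 12.58 = (p + 3.7)(p + 3.4) = 0 → Poles: -3.4, -3.7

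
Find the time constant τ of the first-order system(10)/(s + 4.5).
First-order system: τ = -1/pole. Pole = -4.5. τ = -1/(-4.5) = 0.2222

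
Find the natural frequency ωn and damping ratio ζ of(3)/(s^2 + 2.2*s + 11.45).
Underdamped: complex pole -1.1 + 3.2j. ωn = |pole| = 3.384, ζ = -Re(pole)/ωn = 0.3251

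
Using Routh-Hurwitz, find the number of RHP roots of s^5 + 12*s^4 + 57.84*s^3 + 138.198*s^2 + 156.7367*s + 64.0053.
Routh array:
s^5: [1, 57.84, 156.7367]; s^4: [12, 138.198, 64.0053]; s^3: [46.3235, 151.403]; s^2: [98.9774, 64.0053]; s^1: [121.447]; s^0: [64.0053]
First column: [1, 12, 46.3235, 98.9774, 121.447, 64.0053]. Sign changes = RHP roots = 0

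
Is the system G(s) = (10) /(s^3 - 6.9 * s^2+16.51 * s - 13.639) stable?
Denominator: s^3 - 6.9*s^2 + 16.51*s - 13.639 = (s - 2.3)(s^2 - 4.6*s + 5.93). Poles: 2.3, 2.3 + 0.8j, 2.3 - 0.8j. All Re(p)<0: No (unstable)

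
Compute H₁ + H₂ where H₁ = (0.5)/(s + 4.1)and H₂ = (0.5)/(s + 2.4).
Parallel: H = H₁ + H₂ = (n₁·d₂ + n₂·d₁)/(d₁·d₂).
n₁·d₂ = 0.5*s + 1.2. n₂·d₁ = 0.5*s + 2.05. Sum = s + 3.25. d₁·d₂ = s^2 + 6.5*s + 9.84.
H(s) = (s + 3.25)/(s^2 + 6.5*s + 9.84)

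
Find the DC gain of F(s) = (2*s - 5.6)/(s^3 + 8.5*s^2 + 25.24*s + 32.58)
DC gain = F(0) = num(0)/den(0) = -5.6/32.58 = -0.1719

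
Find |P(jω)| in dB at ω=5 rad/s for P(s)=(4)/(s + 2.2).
Substitute s = j*5: P(j5) = 0.294906 - 0.670241j.
|P(j5)| = sqrt(Re² + Im²) = 0.7323.
20*log₁₀(0.7323) = -2.71 dB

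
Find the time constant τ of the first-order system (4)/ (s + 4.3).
First-order system: τ = -1/pole. Pole = -4.3. τ = -1/(-4.3) = 0.2326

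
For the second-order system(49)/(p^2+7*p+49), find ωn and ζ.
Standard form: ωn²/(p²+2ζωn·p+ωn²).
const=49=ωn² → ωn=7, p coeff=7=2ζωn → ζ=0.5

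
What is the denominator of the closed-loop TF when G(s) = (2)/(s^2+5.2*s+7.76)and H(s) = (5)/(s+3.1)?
Characteristic poly = G_den * H_den + G_num * H_num = (s^3 + 8.3*s^2 + 23.88*s + 24.056) + (10) = s^3 + 8.3*s^2 + 23.88*s + 34.056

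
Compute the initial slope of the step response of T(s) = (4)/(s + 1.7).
IVT: y'(0⁺) = lim_{s→∞} s²·Y(s) = lim_{s→∞} s·T(s).
deg(num) = 0, deg(den) = 1, relative degree = 1, so s·T(s) → (leading num)/(leading den) = 4/1 = 4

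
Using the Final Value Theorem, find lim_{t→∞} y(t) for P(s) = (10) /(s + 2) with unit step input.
FVT: lim_{t→∞} y(t) = lim_{s→0} s*Y(s) where Y(s) = P(s)/s.
= lim_{s→0} P(s) = P(0) = num(0)/den(0) = 10/2 = 5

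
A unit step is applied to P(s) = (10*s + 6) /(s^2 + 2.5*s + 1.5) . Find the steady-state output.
FVT: lim_{t→∞} y(t) = lim_{s→0} s*Y(s) where Y(s) = P(s)/s.
= lim_{s→0} P(s) = P(0) = num(0)/den(0) = 6/1.5 = 4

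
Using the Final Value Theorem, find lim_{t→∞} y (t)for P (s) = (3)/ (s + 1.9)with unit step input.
FVT: lim_{t→∞} y(t) = lim_{s→0} s*Y(s) where Y(s) = P(s)/s.
= lim_{s→0} P(s) = P(0) = num(0)/den(0) = 3/1.9 = 1.579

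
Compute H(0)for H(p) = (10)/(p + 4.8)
DC gain = H(0) = num(0)/den(0) = 10/4.8 = 2.083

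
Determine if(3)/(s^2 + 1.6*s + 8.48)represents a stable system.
Denominator: s^2 + 1.6*s + 8.48. Poles: -0.8 + 2.8j, -0.8 - 2.8j. All Re(p)<0: Yes (stable)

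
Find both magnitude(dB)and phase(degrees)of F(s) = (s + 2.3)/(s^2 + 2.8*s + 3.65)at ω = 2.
Substitute s = j*2: F(j2) = 0.330183 - 0.431351j.
|F| = 20*log₁₀(sqrt(Re²+Im²)) = -5.30 dB.
∠F = atan2(Im, Re) = -52.57°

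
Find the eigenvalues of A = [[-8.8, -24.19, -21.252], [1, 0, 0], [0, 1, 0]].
Eigenvalues solve det(λI - A) = 0.
Characteristic polynomial: λ^3 + 8.8*λ^2 + 24.19*λ + 21.252 = 0.
Factor: (λ + 2.1)(λ + 4.4)(λ + 2.3) = 0.
Roots: -2.1, -2.3, -4.4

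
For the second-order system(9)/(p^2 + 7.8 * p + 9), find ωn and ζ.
Standard form: ωn²/(p²+2ζωn·p+ωn²).
const=9=ωn² → ωn=3, p coeff=7.8=2ζωn → ζ=1.3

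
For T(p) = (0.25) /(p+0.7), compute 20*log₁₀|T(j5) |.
Substitute p = j*5: T(j5) = 0.00686544 - 0.0490388j.
|T(j5)| = sqrt(Re² + Im²) = 0.04952.
20*log₁₀(0.04952) = -26.10 dB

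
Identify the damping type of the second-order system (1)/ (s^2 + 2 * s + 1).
Standard form: ωn²/(s²+2ζωn·s+ωn²) gives ωn=1, ζ=1.
Critically damped (ζ = 1)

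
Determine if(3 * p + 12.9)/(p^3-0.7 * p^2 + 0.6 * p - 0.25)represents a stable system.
Denominator: p^3 - 0.7*p^2 + 0.6*p - 0.25 = (p - 0.5)(p^2 - 0.2*p + 0.5). Poles: 0.1 + 0.7j, 0.1 - 0.7j, 0.5. All Re(p)<0: No (unstable)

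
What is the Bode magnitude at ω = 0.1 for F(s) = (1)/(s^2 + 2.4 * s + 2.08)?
Substitute s = j*0.1: F(j0.1) = 0.476684 - 0.0552677j.
|F(j0.1)| = sqrt(Re² + Im²) = 0.4799.
20*log₁₀(0.4799) = -6.38 dB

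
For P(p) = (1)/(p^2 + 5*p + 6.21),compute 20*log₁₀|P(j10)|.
Substitute p = j*10: P(j10) = -0.00830252 - 0.00442612j.
|P(j10)| = sqrt(Re² + Im²) = 0.009409.
20*log₁₀(0.009409) = -40.53 dB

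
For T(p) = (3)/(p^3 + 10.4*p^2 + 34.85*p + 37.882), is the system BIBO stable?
Denominator: p^3 + 10.4*p^2 + 34.85*p + 37.882 = (p + 2.6)(p + 4.7)(p + 3.1). Poles: -2.6, -3.1, -4.7. All Re(p)<0: Yes (stable)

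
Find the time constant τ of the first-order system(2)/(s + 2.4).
First-order system: τ = -1/pole. Pole = -2.4. τ = -1/(-2.4) = 0.4167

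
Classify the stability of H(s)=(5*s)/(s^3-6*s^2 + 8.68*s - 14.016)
Denominator: s^3 - 6*s^2 + 8.68*s - 14.016 = (s - 4.8)(s^2 - 1.2*s + 2.92). Poles: 0.6 + 1.6j, 0.6 - 1.6j, 4.8. Unstable (3 pole(s) in RHP)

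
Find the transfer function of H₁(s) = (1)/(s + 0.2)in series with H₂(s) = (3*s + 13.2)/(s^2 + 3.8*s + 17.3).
Series: H = H₁ · H₂ = (n₁·n₂)/(d₁·d₂).
Num: n₁·n₂ = 3*s + 13.2. Den: d₁·d₂ = s^3 + 4*s^2 + 18.06*s + 3.46.
H(s) = (3*s + 13.2)/(s^3 + 4*s^2 + 18.06*s + 3.46)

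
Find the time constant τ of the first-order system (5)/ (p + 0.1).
First-order system: τ = -1/pole. Pole = -0.1. τ = -1/(-0.1) = 10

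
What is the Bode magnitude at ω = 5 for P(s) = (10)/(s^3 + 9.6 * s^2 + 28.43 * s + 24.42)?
Substitute s = j*5: P(j5) = -0.0460948 - 0.00366697j.
|P(j5)| = sqrt(Re² + Im²) = 0.04624.
20*log₁₀(0.04624) = -26.70 dB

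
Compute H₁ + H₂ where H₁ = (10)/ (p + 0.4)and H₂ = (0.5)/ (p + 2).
Parallel: H = H₁ + H₂ = (n₁·d₂ + n₂·d₁)/(d₁·d₂).
n₁·d₂ = 10*p + 20. n₂·d₁ = 0.5*p + 0.2. Sum = 10.5*p + 20.2. d₁·d₂ = p^2 + 2.4*p + 0.8.
H(p) = (10.5*p + 20.2)/(p^2 + 2.4*p + 0.8)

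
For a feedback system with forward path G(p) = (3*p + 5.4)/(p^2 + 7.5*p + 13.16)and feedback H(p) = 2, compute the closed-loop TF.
Closed-loop T = G/(1+GH).
Numerator: G_num * H_den = 3*p + 5.4.
Denominator: G_den * H_den + G_num * H_num = (p^2 + 7.5*p + 13.16) + (6*p + 10.8) = p^2 + 13.5*p + 23.96.
T(p) = (3*p + 5.4)/(p^2 + 13.5*p + 23.96)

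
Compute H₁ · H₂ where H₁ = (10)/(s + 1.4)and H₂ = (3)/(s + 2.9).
Series: H = H₁ · H₂ = (n₁·n₂)/(d₁·d₂).
Num: n₁·n₂ = 30. Den: d₁·d₂ = s^2 + 4.3*s + 4.06.
H(s) = (30)/(s^2 + 4.3*s + 4.06)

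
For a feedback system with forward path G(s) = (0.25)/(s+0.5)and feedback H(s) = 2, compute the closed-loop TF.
Closed-loop T = G/(1+GH).
Numerator: G_num * H_den = 0.25.
Denominator: G_den * H_den + G_num * H_num = (s + 0.5) + (0.5) = s + 1.
T(s) = (0.25)/(s + 1)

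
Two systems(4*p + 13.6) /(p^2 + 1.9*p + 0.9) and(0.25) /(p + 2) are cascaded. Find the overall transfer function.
Series: H = H₁ · H₂ = (n₁·n₂)/(d₁·d₂).
Num: n₁·n₂ = p + 3.4. Den: d₁·d₂ = p^3 + 3.9*p^2 + 4.7*p + 1.8.
H(p) = (p + 3.4)/(p^3 + 3.9*p^2 + 4.7*p + 1.8)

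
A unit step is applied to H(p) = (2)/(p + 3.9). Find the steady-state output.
FVT: lim_{t→∞} y(t) = lim_{p→0} p*Y(p) where Y(p) = H(p)/p.
= lim_{p→0} H(p) = H(0) = num(0)/den(0) = 2/3.9 = 0.5128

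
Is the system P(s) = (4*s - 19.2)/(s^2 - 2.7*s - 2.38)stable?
Denominator: s^2 - 2.7*s - 2.38 = (s - 3.4)(s + 0.7). Poles: -0.7, 3.4. All Re(p)<0: No (unstable)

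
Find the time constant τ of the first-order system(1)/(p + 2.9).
First-order system: τ = -1/pole. Pole = -2.9. τ = -1/(-2.9) = 0.3448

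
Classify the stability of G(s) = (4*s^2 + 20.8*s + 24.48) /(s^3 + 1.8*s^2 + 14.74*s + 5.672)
Denominator: s^3 + 1.8*s^2 + 14.74*s + 5.672 = (s + 0.4)(s^2 + 1.4*s + 14.18). Poles: -0.4, -0.7 + 3.7j, -0.7 - 3.7j. Stable (all poles in LHP)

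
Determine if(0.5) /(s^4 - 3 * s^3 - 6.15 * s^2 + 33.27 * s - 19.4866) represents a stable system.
Denominator: s^4 - 3*s^3 - 6.15*s^2 + 33.27*s - 19.4866 = (s + 3.1)(s - 0.7)(s^2 - 5.4*s + 8.98). Poles: -3.1, 0.7, 2.7 + 1.3j, 2.7 - 1.3j. All Re(p)<0: No (unstable)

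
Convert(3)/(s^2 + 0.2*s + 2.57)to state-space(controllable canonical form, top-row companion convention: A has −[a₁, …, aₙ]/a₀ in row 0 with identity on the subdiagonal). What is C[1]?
Reachable canonical form: C = numerator coefficients (right-aligned, zero-padded to length n).
num = 3, C = [[0, 3]].
C[1] = 3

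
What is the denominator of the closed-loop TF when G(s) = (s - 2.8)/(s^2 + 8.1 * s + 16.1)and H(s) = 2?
Characteristic poly = G_den * H_den + G_num * H_num = (s^2 + 8.1*s + 16.1) + (2*s - 5.6) = s^2 + 10.1*s + 10.5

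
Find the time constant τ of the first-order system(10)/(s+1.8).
First-order system: τ = -1/pole. Pole = -1.8. τ = -1/(-1.8) = 0.5556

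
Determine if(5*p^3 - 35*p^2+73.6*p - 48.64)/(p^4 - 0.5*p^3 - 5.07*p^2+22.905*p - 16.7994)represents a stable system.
Denominator: p^4 - 0.5*p^3 - 5.07*p^2 + 22.905*p - 16.7994 = (p - 0.9)(p + 3.4)(p^2 - 3*p + 5.49). Poles: -3.4, 0.9, 1.5 + 1.8j, 1.5 - 1.8j. All Re(p)<0: No (unstable)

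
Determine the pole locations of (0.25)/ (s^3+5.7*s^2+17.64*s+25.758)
Set denominator = 0: s^3 + 5.7*s^2 + 17.64*s + 25.758 = (s + 2.7)(s^2 + 3*s + 9.54) = 0 → Poles: -1.5 + 2.7j, -1.5 - 2.7j, -2.7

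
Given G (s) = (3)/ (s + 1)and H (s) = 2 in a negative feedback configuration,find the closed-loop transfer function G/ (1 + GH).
Closed-loop T = G/(1+GH).
Numerator: G_num * H_den = 3.
Denominator: G_den * H_den + G_num * H_num = (s + 1) + (6) = s + 7.
T(s) = (3)/(s + 7)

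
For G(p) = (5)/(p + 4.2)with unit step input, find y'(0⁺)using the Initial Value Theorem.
IVT: y'(0⁺) = lim_{p→∞} p²·Y(p) = lim_{p→∞} p·G(p).
deg(num) = 0, deg(den) = 1, relative degree = 1, so p·G(p) → (leading num)/(leading den) = 5/1 = 5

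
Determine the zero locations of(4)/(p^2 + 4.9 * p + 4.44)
Numerator is a nonzero constant (4) → Zeros: none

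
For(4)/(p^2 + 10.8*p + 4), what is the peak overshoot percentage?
Standard form: ωn²/(p²+2ζωn·p+ωn²) → ωn = 2, ζ = 2.7.
ζ ≥ 1, so the response is non-oscillatory: peak overshoot = 0%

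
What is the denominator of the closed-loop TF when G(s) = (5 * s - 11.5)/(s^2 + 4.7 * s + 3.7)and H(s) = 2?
Characteristic poly = G_den * H_den + G_num * H_num = (s^2 + 4.7*s + 3.7) + (10*s - 23) = s^2 + 14.7*s - 19.3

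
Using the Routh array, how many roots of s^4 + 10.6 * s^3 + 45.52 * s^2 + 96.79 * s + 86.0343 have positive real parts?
Routh array:
s^4: [1, 45.52, 86.0343]; s^3: [10.6, 96.79]; s^2: [36.3889, 86.0343]; s^1: [71.7284]; s^0: [86.0343]
First column: [1, 10.6, 36.3889, 71.7284, 86.0343]. Sign changes = RHP roots = 0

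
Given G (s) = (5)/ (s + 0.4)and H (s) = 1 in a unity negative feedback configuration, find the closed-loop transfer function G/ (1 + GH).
Closed-loop T = G/(1+GH).
Numerator: G_num * H_den = 5.
Denominator: G_den * H_den + G_num * H_num = (s + 0.4) + (5) = s + 5.4.
T(s) = (5)/(s + 5.4)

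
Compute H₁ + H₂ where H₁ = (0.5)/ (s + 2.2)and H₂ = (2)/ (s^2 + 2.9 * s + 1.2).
Parallel: H = H₁ + H₂ = (n₁·d₂ + n₂·d₁)/(d₁·d₂).
n₁·d₂ = 0.5*s^2 + 1.45*s + 0.6. n₂·d₁ = 2*s + 4.4. Sum = 0.5*s^2 + 3.45*s + 5. d₁·d₂ = s^3 + 5.1*s^2 + 7.58*s + 2.64.
H(s) = (0.5*s^2 + 3.45*s + 5)/(s^3 + 5.1*s^2 + 7.58*s + 2.64)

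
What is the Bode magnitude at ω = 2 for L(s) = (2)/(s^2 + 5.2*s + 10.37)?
Substitute s = j*2: L(j2) = 0.0856546 - 0.139844j.
|L(j2)| = sqrt(Re² + Im²) = 0.164.
20*log₁₀(0.164) = -15.70 dB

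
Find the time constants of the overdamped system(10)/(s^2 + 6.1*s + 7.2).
Overdamped: real poles at -4.5, -1.6. τ = -1/pole → τ₁ = 0.2222, τ₂ = 0.625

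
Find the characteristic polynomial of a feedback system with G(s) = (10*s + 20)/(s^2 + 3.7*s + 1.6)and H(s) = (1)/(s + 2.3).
Characteristic poly = G_den * H_den + G_num * H_num = (s^3 + 6*s^2 + 10.11*s + 3.68) + (10*s + 20) = s^3 + 6*s^2 + 20.11*s + 23.68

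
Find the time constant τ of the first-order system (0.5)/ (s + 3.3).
First-order system: τ = -1/pole. Pole = -3.3. τ = -1/(-3.3) = 0.303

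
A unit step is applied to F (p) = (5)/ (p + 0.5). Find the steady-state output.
FVT: lim_{t→∞} y(t) = lim_{p→0} p*Y(p) where Y(p) = F(p)/p.
= lim_{p→0} F(p) = F(0) = num(0)/den(0) = 5/0.5 = 10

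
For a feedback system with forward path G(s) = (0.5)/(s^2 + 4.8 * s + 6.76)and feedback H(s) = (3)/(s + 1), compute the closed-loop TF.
Closed-loop T = G/(1+GH).
Numerator: G_num * H_den = 0.5*s + 0.5.
Denominator: G_den * H_den + G_num * H_num = (s^3 + 5.8*s^2 + 11.56*s + 6.76) + (1.5) = s^3 + 5.8*s^2 + 11.56*s + 8.26.
T(s) = (0.5*s + 0.5)/(s^3 + 5.8*s^2 + 11.56*s + 8.26)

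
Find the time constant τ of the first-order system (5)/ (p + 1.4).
First-order system: τ = -1/pole. Pole = -1.4. τ = -1/(-1.4) = 0.7143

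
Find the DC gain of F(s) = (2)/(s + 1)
DC gain = F(0) = num(0)/den(0) = 2/1 = 2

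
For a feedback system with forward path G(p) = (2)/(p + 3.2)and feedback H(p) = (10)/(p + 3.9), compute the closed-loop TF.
Closed-loop T = G/(1+GH).
Numerator: G_num * H_den = 2*p + 7.8.
Denominator: G_den * H_den + G_num * H_num = (p^2 + 7.1*p + 12.48) + (20) = p^2 + 7.1*p + 32.48.
T(p) = (2*p + 7.8)/(p^2 + 7.1*p + 32.48)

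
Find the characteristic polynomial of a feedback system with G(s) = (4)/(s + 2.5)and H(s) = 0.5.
Characteristic poly = G_den * H_den + G_num * H_num = (s + 2.5) + (2) = s + 4.5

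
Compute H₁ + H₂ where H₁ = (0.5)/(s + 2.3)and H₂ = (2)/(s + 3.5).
Parallel: H = H₁ + H₂ = (n₁·d₂ + n₂·d₁)/(d₁·d₂).
n₁·d₂ = 0.5*s + 1.75. n₂·d₁ = 2*s + 4.6. Sum = 2.5*s + 6.35. d₁·d₂ = s^2 + 5.8*s + 8.05.
H(s) = (2.5*s + 6.35)/(s^2 + 5.8*s + 8.05)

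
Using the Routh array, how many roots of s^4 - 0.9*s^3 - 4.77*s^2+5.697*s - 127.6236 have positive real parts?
Routh array:
s^4: [1, -4.77, -127.6236]; s^3: [-0.9, 5.697]; s^2: [1.56, -127.6236]; s^1: [-67.932]; s^0: [-127.6236]
First column: [1, -0.9, 1.56, -67.932, -127.6236]. Sign changes = RHP roots = 3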